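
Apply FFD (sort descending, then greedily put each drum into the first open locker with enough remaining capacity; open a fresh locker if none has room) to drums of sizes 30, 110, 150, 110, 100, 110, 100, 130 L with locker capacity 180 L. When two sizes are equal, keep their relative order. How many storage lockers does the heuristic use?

7

Sorted descending: 150, 130, 110, 110, 110, 100, 100, 30.
  150 → locker 1 (new)  [load 150/180]
  130 → locker 2 (new)  [load 130/180]
  110 → locker 3 (new)  [load 110/180]
  110 → locker 4 (new)  [load 110/180]
  110 → locker 5 (new)  [load 110/180]
  100 → locker 6 (new)  [load 100/180]
  100 → locker 7 (new)  [load 100/180]
  30 → locker 1  [load 180/180]
7 storage lockers opened.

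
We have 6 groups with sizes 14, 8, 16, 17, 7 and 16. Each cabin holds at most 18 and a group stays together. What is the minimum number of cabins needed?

5

Total = 17 + 16 + 16 + 14 + 8 + 7 = 78.
Lower bound: ⌈78/18⌉ = 5 cabins.
A packing using 5 cabins:
  cabin 1: 17 = 17
  cabin 2: 16 = 16
  cabin 3: 16 = 16
  cabin 4: 14 = 14
  cabin 5: 8 + 7 = 15
This matches the lower bound, so 5 is optimal.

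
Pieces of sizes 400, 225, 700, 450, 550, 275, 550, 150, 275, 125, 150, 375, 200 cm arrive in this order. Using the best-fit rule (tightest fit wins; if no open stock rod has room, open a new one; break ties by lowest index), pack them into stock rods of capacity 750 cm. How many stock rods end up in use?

7

  400 → stock rod 1 (new)  [load 400/750]
  225 → stock rod 1  [load 625/750]
  700 → stock rod 2 (new)  [load 700/750]
  450 → stock rod 3 (new)  [load 450/750]
  550 → stock rod 4 (new)  [load 550/750]
  275 → stock rod 3  [load 725/750]
  550 → stock rod 5 (new)  [load 550/750]
  150 → stock rod 4  [load 700/750]
  275 → stock rod 6 (new)  [load 275/750]
  125 → stock rod 1  [load 750/750]
  150 → stock rod 5  [load 700/750]
  375 → stock rod 6  [load 650/750]
  200 → stock rod 7 (new)  [load 200/750]
7 stock rods opened.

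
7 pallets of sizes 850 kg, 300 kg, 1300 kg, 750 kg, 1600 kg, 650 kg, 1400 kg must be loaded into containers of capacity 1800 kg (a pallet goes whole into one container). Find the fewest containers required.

5

Total = 1600 + 1400 + 1300 + 850 + 750 + 650 + 300 = 6850 kg.
Lower bound: ⌈6850/1800⌉ = 4 containers.
A packing using 5 containers:
  container 1: 1600 = 1600
  container 2: 1400 + 300 = 1700
  container 3: 1300 = 1300
  container 4: 850 + 750 = 1600
  container 5: 650 = 650
No arrangement into 4 containers stays within capacity, so 5 is optimal.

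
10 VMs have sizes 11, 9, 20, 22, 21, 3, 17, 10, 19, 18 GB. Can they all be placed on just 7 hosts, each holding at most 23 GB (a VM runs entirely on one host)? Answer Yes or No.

Total = 150 GB; ⌈150/23⌉ = 7.
The bound of 7 does not rule out 7, but exhaustive search shows no assignment into 7 hosts of capacity 23 GB exists — the minimum is 8.

No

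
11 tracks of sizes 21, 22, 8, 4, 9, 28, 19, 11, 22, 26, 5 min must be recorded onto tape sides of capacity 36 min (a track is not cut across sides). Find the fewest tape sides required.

6

Total = 28 + 26 + 22 + 22 + 21 + 19 + 11 + 9 + 8 + 5 + 4 = 175 min.
Lower bound: ⌈175/36⌉ = 5 tape sides.
Also, 6 tracks each exceed 18 min, and no two of those can share a side, so at least 6 tape sides are needed.
A packing using 6 tape sides:
  side 1: 28 + 8 = 36
  side 2: 26 + 9 = 35
  side 3: 22 + 11 = 33
  side 4: 22 + 5 + 4 = 31
  side 5: 21 = 21
  side 6: 19 = 19
This matches the lower bound, so 6 is optimal.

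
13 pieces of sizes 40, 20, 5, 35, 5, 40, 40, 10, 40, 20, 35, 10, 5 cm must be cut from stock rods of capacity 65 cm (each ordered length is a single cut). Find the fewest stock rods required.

Total = 40 + 40 + 40 + 40 + 35 + 35 + 20 + 20 + 10 + 10 + 5 + 5 + 5 = 305 cm.
Lower bound: ⌈305/65⌉ = 5 stock rods.
Also, 6 pieces each exceed 65/2 cm, and no two of those can share a stock rod, so at least 6 stock rods are needed.
A packing using 6 stock rods:
  stock rod 1: 40 + 20 + 5 = 65
  stock rod 2: 40 + 20 + 5 = 65
  stock rod 3: 40 + 10 + 10 + 5 = 65
  stock rod 4: 40 = 40
  stock rod 5: 35 = 35
  stock rod 6: 35 = 35
This matches the lower bound, so 6 is optimal.

6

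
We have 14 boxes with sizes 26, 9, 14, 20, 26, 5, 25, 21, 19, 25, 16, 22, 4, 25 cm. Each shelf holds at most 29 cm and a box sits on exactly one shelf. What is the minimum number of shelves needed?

11

Total = 26 + 26 + 25 + 25 + 25 + 22 + 21 + 20 + 19 + 16 + 14 + 9 + 5 + 4 = 257 cm.
Lower bound: ⌈257/29⌉ = 9 shelves.
Also, 10 boxes each exceed 29/2 cm, and no two of those can share a shelf, so at least 10 shelves are needed.
A packing using 11 shelves:
  shelf 1: 26 = 26
  shelf 2: 26 = 26
  shelf 3: 25 + 4 = 29
  shelf 4: 25 = 25
  shelf 5: 25 = 25
  shelf 6: 22 + 5 = 27
  shelf 7: 21 = 21
  shelf 8: 20 + 9 = 29
  shelf 9: 19 = 19
  shelf 10: 16 = 16
  shelf 11: 14 = 14
No arrangement into 10 shelves stays within capacity, so 11 is optimal.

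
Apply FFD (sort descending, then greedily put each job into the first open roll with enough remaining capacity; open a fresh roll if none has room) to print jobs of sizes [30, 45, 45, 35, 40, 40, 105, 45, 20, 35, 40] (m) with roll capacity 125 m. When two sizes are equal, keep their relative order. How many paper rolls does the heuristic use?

4

Sorted descending: 105, 45, 45, 45, 40, 40, 40, 35, 35, 30, 20.
  105 → roll 1 (new)  [load 105/125]
  45 → roll 2 (new)  [load 45/125]
  45 → roll 2  [load 90/125]
  45 → roll 3 (new)  [load 45/125]
  40 → roll 3  [load 85/125]
  40 → roll 3  [load 125/125]
  40 → roll 4 (new)  [load 40/125]
  35 → roll 2  [load 125/125]
  35 → roll 4  [load 75/125]
  30 → roll 4  [load 105/125]
  20 → roll 1  [load 125/125]
4 paper rolls opened.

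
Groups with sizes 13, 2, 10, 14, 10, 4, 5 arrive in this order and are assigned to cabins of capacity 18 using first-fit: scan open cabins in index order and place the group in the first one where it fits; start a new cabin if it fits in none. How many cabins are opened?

4

  13 → cabin 1 (new)  [load 13/18]
  2 → cabin 1  [load 15/18]
  10 → cabin 2 (new)  [load 10/18]
  14 → cabin 3 (new)  [load 14/18]
  10 → cabin 4 (new)  [load 10/18]
  4 → cabin 2  [load 14/18]
  5 → cabin 4  [load 15/18]
4 cabins opened.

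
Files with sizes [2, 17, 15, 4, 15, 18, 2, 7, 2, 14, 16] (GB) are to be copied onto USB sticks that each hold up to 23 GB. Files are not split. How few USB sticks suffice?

6

Total = 18 + 17 + 16 + 15 + 15 + 14 + 7 + 4 + 2 + 2 + 2 = 112 GB.
Lower bound: ⌈112/23⌉ = 5 USB sticks.
Also, 6 files each exceed 23/2 GB, and no two of those can share a USB stick, so at least 6 USB sticks are needed.
A packing using 6 USB sticks:
  USB stick 1: 18 + 4 = 22
  USB stick 2: 17 + 2 + 2 + 2 = 23
  USB stick 3: 16 + 7 = 23
  USB stick 4: 15 = 15
  USB stick 5: 15 = 15
  USB stick 6: 14 = 14
This matches the lower bound, so 6 is optimal.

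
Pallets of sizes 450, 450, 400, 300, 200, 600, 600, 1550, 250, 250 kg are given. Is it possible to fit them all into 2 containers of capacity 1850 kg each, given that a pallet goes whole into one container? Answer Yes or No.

Total = 5050 kg; ⌈5050/1850⌉ = 3.
At least 3 containers are required, but only 2 are allowed.

No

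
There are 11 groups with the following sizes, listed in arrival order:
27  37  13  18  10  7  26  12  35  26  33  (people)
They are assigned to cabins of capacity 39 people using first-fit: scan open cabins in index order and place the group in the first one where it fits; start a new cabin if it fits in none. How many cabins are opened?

  27 → cabin 1 (new)  [load 27/39]
  37 → cabin 2 (new)  [load 37/39]
  13 → cabin 3 (new)  [load 13/39]
  18 → cabin 3  [load 31/39]
  10 → cabin 1  [load 37/39]
  7 → cabin 3  [load 38/39]
  26 → cabin 4 (new)  [load 26/39]
  12 → cabin 4  [load 38/39]
  35 → cabin 5 (new)  [load 35/39]
  26 → cabin 6 (new)  [load 26/39]
  33 → cabin 7 (new)  [load 33/39]
7 cabins opened.

7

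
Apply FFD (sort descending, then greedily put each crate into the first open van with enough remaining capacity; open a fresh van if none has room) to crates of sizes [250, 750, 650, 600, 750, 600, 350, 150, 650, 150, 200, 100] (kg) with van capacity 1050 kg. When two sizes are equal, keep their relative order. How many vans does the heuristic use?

Sorted descending: 750, 750, 650, 650, 600, 600, 350, 250, 200, 150, 150, 100.
  750 → van 1 (new)  [load 750/1050]
  750 → van 2 (new)  [load 750/1050]
  650 → van 3 (new)  [load 650/1050]
  650 → van 4 (new)  [load 650/1050]
  600 → van 5 (new)  [load 600/1050]
  600 → van 6 (new)  [load 600/1050]
  350 → van 3  [load 1000/1050]
  250 → van 1  [load 1000/1050]
  200 → van 2  [load 950/1050]
  150 → van 4  [load 800/1050]
  150 → van 4  [load 950/1050]
  100 → van 2  [load 1050/1050]
6 vans opened.

6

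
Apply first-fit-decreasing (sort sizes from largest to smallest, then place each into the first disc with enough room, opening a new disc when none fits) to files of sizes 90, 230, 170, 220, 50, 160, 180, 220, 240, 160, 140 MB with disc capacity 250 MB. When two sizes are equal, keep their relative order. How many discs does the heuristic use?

Sorted descending: 240, 230, 220, 220, 180, 170, 160, 160, 140, 90, 50.
  240 → disc 1 (new)  [load 240/250]
  230 → disc 2 (new)  [load 230/250]
  220 → disc 3 (new)  [load 220/250]
  220 → disc 4 (new)  [load 220/250]
  180 → disc 5 (new)  [load 180/250]
  170 → disc 6 (new)  [load 170/250]
  160 → disc 7 (new)  [load 160/250]
  160 → disc 8 (new)  [load 160/250]
  140 → disc 9 (new)  [load 140/250]
  90 → disc 7  [load 250/250]
  50 → disc 5  [load 230/250]
9 discs opened.

9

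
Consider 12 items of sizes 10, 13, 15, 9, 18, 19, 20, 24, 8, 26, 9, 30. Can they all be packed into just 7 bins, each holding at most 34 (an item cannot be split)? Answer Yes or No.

A valid assignment using 7 bins:
  bin 1: 30 = 30
  bin 2: 26 + 8 = 34
  bin 3: 24 + 10 = 34
  bin 4: 20 + 13 = 33
  bin 5: 19 + 15 = 34
  bin 6: 18 + 9 = 27
  bin 7: 9 = 9
Every load is within 34, so 7 bins suffice.

Yes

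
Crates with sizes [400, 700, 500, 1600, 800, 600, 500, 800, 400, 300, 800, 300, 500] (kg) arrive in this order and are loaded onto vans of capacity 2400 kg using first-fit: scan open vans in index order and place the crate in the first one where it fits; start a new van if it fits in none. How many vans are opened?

  400 → van 1 (new)  [load 400/2400]
  700 → van 1  [load 1100/2400]
  500 → van 1  [load 1600/2400]
  1600 → van 2 (new)  [load 1600/2400]
  800 → van 1  [load 2400/2400]
  600 → van 2  [load 2200/2400]
  500 → van 3 (new)  [load 500/2400]
  800 → van 3  [load 1300/2400]
  400 → van 3  [load 1700/2400]
  300 → van 3  [load 2000/2400]
  800 → van 4 (new)  [load 800/2400]
  300 → van 3  [load 2300/2400]
  500 → van 4  [load 1300/2400]
4 vans opened.

4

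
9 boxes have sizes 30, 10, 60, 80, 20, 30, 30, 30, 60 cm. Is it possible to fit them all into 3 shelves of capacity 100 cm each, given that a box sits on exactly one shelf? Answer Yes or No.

Total = 350 cm; ⌈350/100⌉ = 4.
At least 4 shelves are required, but only 3 are allowed.

No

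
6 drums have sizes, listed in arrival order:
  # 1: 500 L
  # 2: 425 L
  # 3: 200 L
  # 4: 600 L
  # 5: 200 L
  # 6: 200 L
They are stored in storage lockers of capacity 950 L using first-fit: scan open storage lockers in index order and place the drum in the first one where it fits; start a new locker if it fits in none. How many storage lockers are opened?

3

  500 → locker 1 (new)  [load 500/950]
  425 → locker 1  [load 925/950]
  200 → locker 2 (new)  [load 200/950]
  600 → locker 2  [load 800/950]
  200 → locker 3 (new)  [load 200/950]
  200 → locker 3  [load 400/950]
3 storage lockers opened.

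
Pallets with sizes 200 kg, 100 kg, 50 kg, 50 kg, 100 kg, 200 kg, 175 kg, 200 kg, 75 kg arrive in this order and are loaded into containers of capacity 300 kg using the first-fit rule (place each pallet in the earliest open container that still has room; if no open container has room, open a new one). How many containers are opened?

5

  200 → container 1 (new)  [load 200/300]
  100 → container 1  [load 300/300]
  50 → container 2 (new)  [load 50/300]
  50 → container 2  [load 100/300]
  100 → container 2  [load 200/300]
  200 → container 3 (new)  [load 200/300]
  175 → container 4 (new)  [load 175/300]
  200 → container 5 (new)  [load 200/300]
  75 → container 2  [load 275/300]
5 containers opened.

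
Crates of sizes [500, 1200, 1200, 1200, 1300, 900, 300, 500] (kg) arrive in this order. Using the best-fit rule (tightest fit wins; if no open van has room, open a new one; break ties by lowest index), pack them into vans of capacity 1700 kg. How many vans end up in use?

5

  500 → van 1 (new)  [load 500/1700]
  1200 → van 1  [load 1700/1700]
  1200 → van 2 (new)  [load 1200/1700]
  1200 → van 3 (new)  [load 1200/1700]
  1300 → van 4 (new)  [load 1300/1700]
  900 → van 5 (new)  [load 900/1700]
  300 → van 4  [load 1600/1700]
  500 → van 2  [load 1700/1700]
5 vans opened.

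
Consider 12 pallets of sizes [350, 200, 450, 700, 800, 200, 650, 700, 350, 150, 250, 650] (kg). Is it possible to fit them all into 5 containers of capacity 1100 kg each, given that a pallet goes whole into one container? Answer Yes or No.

Total = 5450 kg; ⌈5450/1100⌉ = 5.
The bound of 5 does not rule out 5, but exhaustive search shows no assignment into 5 containers of capacity 1100 kg exists — the minimum is 6.

No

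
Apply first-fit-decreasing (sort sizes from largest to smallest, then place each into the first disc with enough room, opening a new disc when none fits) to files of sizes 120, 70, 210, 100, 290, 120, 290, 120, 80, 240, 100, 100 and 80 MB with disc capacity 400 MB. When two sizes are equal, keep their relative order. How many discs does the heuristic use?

Sorted descending: 290, 290, 240, 210, 120, 120, 120, 100, 100, 100, 80, 80, 70.
  290 → disc 1 (new)  [load 290/400]
  290 → disc 2 (new)  [load 290/400]
  240 → disc 3 (new)  [load 240/400]
  210 → disc 4 (new)  [load 210/400]
  120 → disc 3  [load 360/400]
  120 → disc 4  [load 330/400]
  120 → disc 5 (new)  [load 120/400]
  100 → disc 1  [load 390/400]
  100 → disc 2  [load 390/400]
  100 → disc 5  [load 220/400]
  80 → disc 5  [load 300/400]
  80 → disc 5  [load 380/400]
  70 → disc 4  [load 400/400]
5 discs opened.

5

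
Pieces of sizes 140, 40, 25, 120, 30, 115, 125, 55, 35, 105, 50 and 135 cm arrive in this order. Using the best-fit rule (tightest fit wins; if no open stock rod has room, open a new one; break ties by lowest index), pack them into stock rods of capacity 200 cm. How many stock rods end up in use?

6

  140 → stock rod 1 (new)  [load 140/200]
  40 → stock rod 1  [load 180/200]
  25 → stock rod 2 (new)  [load 25/200]
  120 → stock rod 2  [load 145/200]
  30 → stock rod 2  [load 175/200]
  115 → stock rod 3 (new)  [load 115/200]
  125 → stock rod 4 (new)  [load 125/200]
  55 → stock rod 4  [load 180/200]
  35 → stock rod 3  [load 150/200]
  105 → stock rod 5 (new)  [load 105/200]
  50 → stock rod 3  [load 200/200]
  135 → stock rod 6 (new)  [load 135/200]
6 stock rods opened.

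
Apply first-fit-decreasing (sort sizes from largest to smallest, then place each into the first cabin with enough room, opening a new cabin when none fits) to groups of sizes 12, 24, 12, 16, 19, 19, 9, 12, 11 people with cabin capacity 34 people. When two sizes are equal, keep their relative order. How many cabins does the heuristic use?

5

Sorted descending: 24, 19, 19, 16, 12, 12, 12, 11, 9.
  24 → cabin 1 (new)  [load 24/34]
  19 → cabin 2 (new)  [load 19/34]
  19 → cabin 3 (new)  [load 19/34]
  16 → cabin 4 (new)  [load 16/34]
  12 → cabin 2  [load 31/34]
  12 → cabin 3  [load 31/34]
  12 → cabin 4  [load 28/34]
  11 → cabin 5 (new)  [load 11/34]
  9 → cabin 1  [load 33/34]
5 cabins opened.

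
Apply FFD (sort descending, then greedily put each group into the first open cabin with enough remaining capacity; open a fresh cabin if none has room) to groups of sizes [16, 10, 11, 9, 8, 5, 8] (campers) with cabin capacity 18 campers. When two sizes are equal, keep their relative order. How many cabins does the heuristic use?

Sorted descending: 16, 11, 10, 9, 8, 8, 5.
  16 → cabin 1 (new)  [load 16/18]
  11 → cabin 2 (new)  [load 11/18]
  10 → cabin 3 (new)  [load 10/18]
  9 → cabin 4 (new)  [load 9/18]
  8 → cabin 3  [load 18/18]
  8 → cabin 4  [load 17/18]
  5 → cabin 2  [load 16/18]
4 cabins opened.

4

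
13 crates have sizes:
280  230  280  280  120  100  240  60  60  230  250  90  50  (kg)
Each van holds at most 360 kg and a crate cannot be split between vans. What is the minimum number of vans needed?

7

Total = 280 + 280 + 280 + 250 + 240 + 230 + 230 + 120 + 100 + 90 + 60 + 60 + 50 = 2270 kg.
Lower bound: ⌈2270/360⌉ = 7 vans.
A packing using 7 vans:
  van 1: 280 + 60 = 340
  van 2: 280 + 60 = 340
  van 3: 280 + 50 = 330
  van 4: 250 + 100 = 350
  van 5: 240 + 120 = 360
  van 6: 230 + 90 = 320
  van 7: 230 = 230
This matches the lower bound, so 7 is optimal.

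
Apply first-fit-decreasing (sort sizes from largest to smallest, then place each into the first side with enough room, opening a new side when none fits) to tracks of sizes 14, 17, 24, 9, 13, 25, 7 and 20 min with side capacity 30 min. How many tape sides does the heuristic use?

5

Sorted descending: 25, 24, 20, 17, 14, 13, 9, 7.
  25 → side 1 (new)  [load 25/30]
  24 → side 2 (new)  [load 24/30]
  20 → side 3 (new)  [load 20/30]
  17 → side 4 (new)  [load 17/30]
  14 → side 5 (new)  [load 14/30]
  13 → side 4  [load 30/30]
  9 → side 3  [load 29/30]
  7 → side 5  [load 21/30]
5 tape sides opened.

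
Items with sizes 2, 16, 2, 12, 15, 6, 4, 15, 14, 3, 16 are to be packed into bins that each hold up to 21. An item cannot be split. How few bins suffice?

6

Total = 16 + 16 + 15 + 15 + 14 + 12 + 6 + 4 + 3 + 2 + 2 = 105.
Lower bound: ⌈105/21⌉ = 5 bins.
Also, 6 items each exceed 21/2, and no two of those can share a bin, so at least 6 bins are needed.
A packing using 6 bins:
  bin 1: 16 + 4 = 20
  bin 2: 16 + 3 + 2 = 21
  bin 3: 15 + 6 = 21
  bin 4: 15 + 2 = 17
  bin 5: 14 = 14
  bin 6: 12 = 12
This matches the lower bound, so 6 is optimal.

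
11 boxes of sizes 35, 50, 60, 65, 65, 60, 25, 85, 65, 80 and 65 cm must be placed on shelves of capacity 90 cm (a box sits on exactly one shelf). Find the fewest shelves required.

9

Total = 85 + 80 + 65 + 65 + 65 + 65 + 60 + 60 + 50 + 35 + 25 = 655 cm.
Lower bound: ⌈655/90⌉ = 8 shelves.
Also, 9 boxes each exceed 45 cm, and no two of those can share a shelf, so at least 9 shelves are needed.
A packing using 9 shelves:
  shelf 1: 85 = 85
  shelf 2: 80 = 80
  shelf 3: 65 + 25 = 90
  shelf 4: 65 = 65
  shelf 5: 65 = 65
  shelf 6: 65 = 65
  shelf 7: 60 = 60
  shelf 8: 60 = 60
  shelf 9: 50 + 35 = 85
This matches the lower bound, so 9 is optimal.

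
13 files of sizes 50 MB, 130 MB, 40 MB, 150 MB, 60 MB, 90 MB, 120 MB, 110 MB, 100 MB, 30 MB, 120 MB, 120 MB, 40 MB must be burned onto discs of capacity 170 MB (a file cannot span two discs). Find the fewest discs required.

8

Total = 150 + 130 + 120 + 120 + 120 + 110 + 100 + 90 + 60 + 50 + 40 + 40 + 30 = 1160 MB.
Lower bound: ⌈1160/170⌉ = 7 discs.
Also, 8 files each exceed 85 MB, and no two of those can share a disc, so at least 8 discs are needed.
A packing using 8 discs:
  disc 1: 150 = 150
  disc 2: 130 + 40 = 170
  disc 3: 120 + 50 = 170
  disc 4: 120 + 40 = 160
  disc 5: 120 + 30 = 150
  disc 6: 110 + 60 = 170
  disc 7: 100 = 100
  disc 8: 90 = 90
This matches the lower bound, so 8 is optimal.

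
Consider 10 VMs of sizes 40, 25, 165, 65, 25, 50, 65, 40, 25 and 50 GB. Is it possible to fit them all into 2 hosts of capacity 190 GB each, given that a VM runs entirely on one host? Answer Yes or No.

Total = 550 GB; ⌈550/190⌉ = 3.
At least 3 hosts are required, but only 2 are allowed.

No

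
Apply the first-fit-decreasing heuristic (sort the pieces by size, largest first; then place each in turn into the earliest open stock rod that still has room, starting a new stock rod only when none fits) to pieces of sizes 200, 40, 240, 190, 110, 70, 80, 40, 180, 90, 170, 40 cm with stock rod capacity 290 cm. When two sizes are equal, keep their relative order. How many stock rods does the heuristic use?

6

Sorted descending: 240, 200, 190, 180, 170, 110, 90, 80, 70, 40, 40, 40.
  240 → stock rod 1 (new)  [load 240/290]
  200 → stock rod 2 (new)  [load 200/290]
  190 → stock rod 3 (new)  [load 190/290]
  180 → stock rod 4 (new)  [load 180/290]
  170 → stock rod 5 (new)  [load 170/290]
  110 → stock rod 4  [load 290/290]
  90 → stock rod 2  [load 290/290]
  80 → stock rod 3  [load 270/290]
  70 → stock rod 5  [load 240/290]
  40 → stock rod 1  [load 280/290]
  40 → stock rod 5  [load 280/290]
  40 → stock rod 6 (new)  [load 40/290]
6 stock rods opened.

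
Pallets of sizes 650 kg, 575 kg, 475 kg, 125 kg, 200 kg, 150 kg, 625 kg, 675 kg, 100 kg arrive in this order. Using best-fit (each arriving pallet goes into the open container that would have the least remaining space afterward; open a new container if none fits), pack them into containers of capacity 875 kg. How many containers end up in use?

  650 → container 1 (new)  [load 650/875]
  575 → container 2 (new)  [load 575/875]
  475 → container 3 (new)  [load 475/875]
  125 → container 1  [load 775/875]
  200 → container 2  [load 775/875]
  150 → container 3  [load 625/875]
  625 → container 4 (new)  [load 625/875]
  675 → container 5 (new)  [load 675/875]
  100 → container 1  [load 875/875]
5 containers opened.

5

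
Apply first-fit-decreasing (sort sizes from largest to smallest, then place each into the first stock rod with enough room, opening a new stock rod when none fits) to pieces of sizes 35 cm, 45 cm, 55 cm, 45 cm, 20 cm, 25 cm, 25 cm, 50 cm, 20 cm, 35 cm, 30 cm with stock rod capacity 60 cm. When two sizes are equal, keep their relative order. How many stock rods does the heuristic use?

Sorted descending: 55, 50, 45, 45, 35, 35, 30, 25, 25, 20, 20.
  55 → stock rod 1 (new)  [load 55/60]
  50 → stock rod 2 (new)  [load 50/60]
  45 → stock rod 3 (new)  [load 45/60]
  45 → stock rod 4 (new)  [load 45/60]
  35 → stock rod 5 (new)  [load 35/60]
  35 → stock rod 6 (new)  [load 35/60]
  30 → stock rod 7 (new)  [load 30/60]
  25 → stock rod 5  [load 60/60]
  25 → stock rod 6  [load 60/60]
  20 → stock rod 7  [load 50/60]
  20 → stock rod 8 (new)  [load 20/60]
8 stock rods opened.

8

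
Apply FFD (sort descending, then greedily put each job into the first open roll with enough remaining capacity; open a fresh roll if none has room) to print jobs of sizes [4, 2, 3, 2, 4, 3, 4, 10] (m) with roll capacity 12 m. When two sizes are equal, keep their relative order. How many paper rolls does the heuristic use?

3

Sorted descending: 10, 4, 4, 4, 3, 3, 2, 2.
  10 → roll 1 (new)  [load 10/12]
  4 → roll 2 (new)  [load 4/12]
  4 → roll 2  [load 8/12]
  4 → roll 2  [load 12/12]
  3 → roll 3 (new)  [load 3/12]
  3 → roll 3  [load 6/12]
  2 → roll 1  [load 12/12]
  2 → roll 3  [load 8/12]
3 paper rolls opened.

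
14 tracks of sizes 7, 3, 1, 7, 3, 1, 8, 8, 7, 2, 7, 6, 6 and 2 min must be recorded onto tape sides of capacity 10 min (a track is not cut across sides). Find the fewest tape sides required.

Total = 8 + 8 + 7 + 7 + 7 + 7 + 6 + 6 + 3 + 3 + 2 + 2 + 1 + 1 = 68 min.
Lower bound: ⌈68/10⌉ = 7 tape sides.
Also, 8 tracks each exceed 5 min, and no two of those can share a side, so at least 8 tape sides are needed.
A packing using 8 tape sides:
  side 1: 8 + 2 = 10
  side 2: 8 + 2 = 10
  side 3: 7 + 3 = 10
  side 4: 7 + 3 = 10
  side 5: 7 + 1 + 1 = 9
  side 6: 7 = 7
  side 7: 6 = 6
  side 8: 6 = 6
This matches the lower bound, so 8 is optimal.

8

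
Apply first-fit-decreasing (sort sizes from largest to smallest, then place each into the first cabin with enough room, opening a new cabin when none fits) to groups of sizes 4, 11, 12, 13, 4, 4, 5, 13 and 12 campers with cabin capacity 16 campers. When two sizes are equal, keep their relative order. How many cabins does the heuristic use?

6

Sorted descending: 13, 13, 12, 12, 11, 5, 4, 4, 4.
  13 → cabin 1 (new)  [load 13/16]
  13 → cabin 2 (new)  [load 13/16]
  12 → cabin 3 (new)  [load 12/16]
  12 → cabin 4 (new)  [load 12/16]
  11 → cabin 5 (new)  [load 11/16]
  5 → cabin 5  [load 16/16]
  4 → cabin 3  [load 16/16]
  4 → cabin 4  [load 16/16]
  4 → cabin 6 (new)  [load 4/16]
6 cabins opened.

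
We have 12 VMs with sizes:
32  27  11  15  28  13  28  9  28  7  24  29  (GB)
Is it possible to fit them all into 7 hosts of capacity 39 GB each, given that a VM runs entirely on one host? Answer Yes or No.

No

Total = 251 GB; ⌈251/39⌉ = 7.
The bound of 7 does not rule out 7, but exhaustive search shows no assignment into 7 hosts of capacity 39 GB exists — the minimum is 8.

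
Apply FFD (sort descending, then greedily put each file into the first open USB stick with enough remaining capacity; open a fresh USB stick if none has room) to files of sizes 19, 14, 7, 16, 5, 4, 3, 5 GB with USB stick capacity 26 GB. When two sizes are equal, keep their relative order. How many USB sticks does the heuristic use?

Sorted descending: 19, 16, 14, 7, 5, 5, 4, 3.
  19 → USB stick 1 (new)  [load 19/26]
  16 → USB stick 2 (new)  [load 16/26]
  14 → USB stick 3 (new)  [load 14/26]
  7 → USB stick 1  [load 26/26]
  5 → USB stick 2  [load 21/26]
  5 → USB stick 2  [load 26/26]
  4 → USB stick 3  [load 18/26]
  3 → USB stick 3  [load 21/26]
3 USB sticks opened.

3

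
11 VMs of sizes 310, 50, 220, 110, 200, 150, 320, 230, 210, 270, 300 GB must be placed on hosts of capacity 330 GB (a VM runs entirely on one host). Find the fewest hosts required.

Total = 320 + 310 + 300 + 270 + 230 + 220 + 210 + 200 + 150 + 110 + 50 = 2370 GB.
Lower bound: ⌈2370/330⌉ = 8 hosts.
A packing using 9 hosts:
  host 1: 320 = 320
  host 2: 310 = 310
  host 3: 300 = 300
  host 4: 270 + 50 = 320
  host 5: 230 = 230
  host 6: 220 + 110 = 330
  host 7: 210 = 210
  host 8: 200 = 200
  host 9: 150 = 150
No arrangement into 8 hosts stays within capacity, so 9 is optimal.

9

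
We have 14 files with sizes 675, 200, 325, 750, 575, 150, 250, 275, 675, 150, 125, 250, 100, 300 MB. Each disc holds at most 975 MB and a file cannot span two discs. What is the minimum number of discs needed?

Total = 750 + 675 + 675 + 575 + 325 + 300 + 275 + 250 + 250 + 200 + 150 + 150 + 125 + 100 = 4800 MB.
Lower bound: ⌈4800/975⌉ = 5 discs.
A packing using 5 discs:
  disc 1: 750 + 125 + 100 = 975
  disc 2: 675 + 300 = 975
  disc 3: 675 + 150 + 150 = 975
  disc 4: 575 + 325 = 900
  disc 5: 275 + 250 + 250 + 200 = 975
This matches the lower bound, so 5 is optimal.

5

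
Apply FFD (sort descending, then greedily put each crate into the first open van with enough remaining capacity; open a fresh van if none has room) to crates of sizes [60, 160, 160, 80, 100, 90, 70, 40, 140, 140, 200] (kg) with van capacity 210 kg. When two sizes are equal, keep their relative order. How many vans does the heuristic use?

Sorted descending: 200, 160, 160, 140, 140, 100, 90, 80, 70, 60, 40.
  200 → van 1 (new)  [load 200/210]
  160 → van 2 (new)  [load 160/210]
  160 → van 3 (new)  [load 160/210]
  140 → van 4 (new)  [load 140/210]
  140 → van 5 (new)  [load 140/210]
  100 → van 6 (new)  [load 100/210]
  90 → van 6  [load 190/210]
  80 → van 7 (new)  [load 80/210]
  70 → van 4  [load 210/210]
  60 → van 5  [load 200/210]
  40 → van 2  [load 200/210]
7 vans opened.

7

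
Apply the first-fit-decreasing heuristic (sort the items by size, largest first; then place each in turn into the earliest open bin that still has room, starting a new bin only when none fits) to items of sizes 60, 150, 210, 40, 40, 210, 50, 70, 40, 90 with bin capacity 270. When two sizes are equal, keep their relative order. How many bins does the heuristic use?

4

Sorted descending: 210, 210, 150, 90, 70, 60, 50, 40, 40, 40.
  210 → bin 1 (new)  [load 210/270]
  210 → bin 2 (new)  [load 210/270]
  150 → bin 3 (new)  [load 150/270]
  90 → bin 3  [load 240/270]
  70 → bin 4 (new)  [load 70/270]
  60 → bin 1  [load 270/270]
  50 → bin 2  [load 260/270]
  40 → bin 4  [load 110/270]
  40 → bin 4  [load 150/270]
  40 → bin 4  [load 190/270]
4 bins opened.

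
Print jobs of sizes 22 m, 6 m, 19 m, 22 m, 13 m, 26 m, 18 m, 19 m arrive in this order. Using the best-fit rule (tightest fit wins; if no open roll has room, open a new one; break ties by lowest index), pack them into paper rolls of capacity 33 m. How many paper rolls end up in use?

6

  22 → roll 1 (new)  [load 22/33]
  6 → roll 1  [load 28/33]
  19 → roll 2 (new)  [load 19/33]
  22 → roll 3 (new)  [load 22/33]
  13 → roll 2  [load 32/33]
  26 → roll 4 (new)  [load 26/33]
  18 → roll 5 (new)  [load 18/33]
  19 → roll 6 (new)  [load 19/33]
6 paper rolls opened.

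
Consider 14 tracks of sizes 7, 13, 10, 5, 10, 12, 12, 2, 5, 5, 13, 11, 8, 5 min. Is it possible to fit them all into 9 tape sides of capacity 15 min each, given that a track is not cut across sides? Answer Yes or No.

Yes

A valid assignment using 9 tape sides:
  side 1: 13 + 2 = 15
  side 2: 13 = 13
  side 3: 12 = 12
  side 4: 12 = 12
  side 5: 11 = 11
  side 6: 10 + 5 = 15
  side 7: 10 + 5 = 15
  side 8: 8 + 7 = 15
  side 9: 5 + 5 = 10
Every load is within 15 min, so 9 tape sides suffice.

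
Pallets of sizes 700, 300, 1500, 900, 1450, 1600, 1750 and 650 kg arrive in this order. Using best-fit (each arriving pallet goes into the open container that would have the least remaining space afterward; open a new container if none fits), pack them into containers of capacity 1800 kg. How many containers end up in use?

6

  700 → container 1 (new)  [load 700/1800]
  300 → container 1  [load 1000/1800]
  1500 → container 2 (new)  [load 1500/1800]
  900 → container 3 (new)  [load 900/1800]
  1450 → container 4 (new)  [load 1450/1800]
  1600 → container 5 (new)  [load 1600/1800]
  1750 → container 6 (new)  [load 1750/1800]
  650 → container 1  [load 1650/1800]
6 containers opened.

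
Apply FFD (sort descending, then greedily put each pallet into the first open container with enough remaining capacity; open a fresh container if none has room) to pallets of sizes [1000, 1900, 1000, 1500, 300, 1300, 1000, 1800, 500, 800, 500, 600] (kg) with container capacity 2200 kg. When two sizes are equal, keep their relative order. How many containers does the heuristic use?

Sorted descending: 1900, 1800, 1500, 1300, 1000, 1000, 1000, 800, 600, 500, 500, 300.
  1900 → container 1 (new)  [load 1900/2200]
  1800 → container 2 (new)  [load 1800/2200]
  1500 → container 3 (new)  [load 1500/2200]
  1300 → container 4 (new)  [load 1300/2200]
  1000 → container 5 (new)  [load 1000/2200]
  1000 → container 5  [load 2000/2200]
  1000 → container 6 (new)  [load 1000/2200]
  800 → container 4  [load 2100/2200]
  600 → container 3  [load 2100/2200]
  500 → container 6  [load 1500/2200]
  500 → container 6  [load 2000/2200]
  300 → container 1  [load 2200/2200]
6 containers opened.

6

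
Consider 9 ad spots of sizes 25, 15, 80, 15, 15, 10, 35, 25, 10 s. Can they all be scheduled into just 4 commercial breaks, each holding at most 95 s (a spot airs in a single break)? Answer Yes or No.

Yes

A valid assignment using 3 commercial breaks:
  break 1: 80 + 15 = 95
  break 2: 35 + 25 + 25 + 10 = 95
  break 3: 15 + 15 + 10 = 40
That uses only 3 ≤ 4, so 4 commercial breaks are enough.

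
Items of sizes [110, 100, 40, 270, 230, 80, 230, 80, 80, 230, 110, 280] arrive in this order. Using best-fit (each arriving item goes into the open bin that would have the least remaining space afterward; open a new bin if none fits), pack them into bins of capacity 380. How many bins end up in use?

6

  110 → bin 1 (new)  [load 110/380]
  100 → bin 1  [load 210/380]
  40 → bin 1  [load 250/380]
  270 → bin 2 (new)  [load 270/380]
  230 → bin 3 (new)  [load 230/380]
  80 → bin 2  [load 350/380]
  230 → bin 4 (new)  [load 230/380]
  80 → bin 1  [load 330/380]
  80 → bin 3  [load 310/380]
  230 → bin 5 (new)  [load 230/380]
  110 → bin 4  [load 340/380]
  280 → bin 6 (new)  [load 280/380]
6 bins opened.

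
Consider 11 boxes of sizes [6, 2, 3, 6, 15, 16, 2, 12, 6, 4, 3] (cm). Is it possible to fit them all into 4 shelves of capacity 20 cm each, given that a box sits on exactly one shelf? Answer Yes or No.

Yes

A valid assignment using 4 shelves:
  shelf 1: 16 + 4 = 20
  shelf 2: 15 + 3 + 2 = 20
  shelf 3: 12 + 6 + 2 = 20
  shelf 4: 6 + 6 + 3 = 15
Every load is within 20 cm, so 4 shelves suffice.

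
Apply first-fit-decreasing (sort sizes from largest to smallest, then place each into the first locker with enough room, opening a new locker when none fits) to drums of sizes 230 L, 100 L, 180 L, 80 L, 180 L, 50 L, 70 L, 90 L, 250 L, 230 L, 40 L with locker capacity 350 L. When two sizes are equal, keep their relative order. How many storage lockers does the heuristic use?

5

Sorted descending: 250, 230, 230, 180, 180, 100, 90, 80, 70, 50, 40.
  250 → locker 1 (new)  [load 250/350]
  230 → locker 2 (new)  [load 230/350]
  230 → locker 3 (new)  [load 230/350]
  180 → locker 4 (new)  [load 180/350]
  180 → locker 5 (new)  [load 180/350]
  100 → locker 1  [load 350/350]
  90 → locker 2  [load 320/350]
  80 → locker 3  [load 310/350]
  70 → locker 4  [load 250/350]
  50 → locker 4  [load 300/350]
  40 → locker 3  [load 350/350]
5 storage lockers opened.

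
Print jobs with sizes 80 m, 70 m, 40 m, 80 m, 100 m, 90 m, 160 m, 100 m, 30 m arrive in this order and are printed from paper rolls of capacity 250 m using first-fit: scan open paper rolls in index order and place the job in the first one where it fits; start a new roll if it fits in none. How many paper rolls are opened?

4

  80 → roll 1 (new)  [load 80/250]
  70 → roll 1  [load 150/250]
  40 → roll 1  [load 190/250]
  80 → roll 2 (new)  [load 80/250]
  100 → roll 2  [load 180/250]
  90 → roll 3 (new)  [load 90/250]
  160 → roll 3  [load 250/250]
  100 → roll 4 (new)  [load 100/250]
  30 → roll 1  [load 220/250]
4 paper rolls opened.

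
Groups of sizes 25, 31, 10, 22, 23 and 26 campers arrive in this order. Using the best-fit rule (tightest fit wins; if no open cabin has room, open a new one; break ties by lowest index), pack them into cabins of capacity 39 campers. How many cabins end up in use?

5

  25 → cabin 1 (new)  [load 25/39]
  31 → cabin 2 (new)  [load 31/39]
  10 → cabin 1  [load 35/39]
  22 → cabin 3 (new)  [load 22/39]
  23 → cabin 4 (new)  [load 23/39]
  26 → cabin 5 (new)  [load 26/39]
5 cabins opened.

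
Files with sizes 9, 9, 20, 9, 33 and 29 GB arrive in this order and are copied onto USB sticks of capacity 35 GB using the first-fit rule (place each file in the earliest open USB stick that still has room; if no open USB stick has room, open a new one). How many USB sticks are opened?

4

  9 → USB stick 1 (new)  [load 9/35]
  9 → USB stick 1  [load 18/35]
  20 → USB stick 2 (new)  [load 20/35]
  9 → USB stick 1  [load 27/35]
  33 → USB stick 3 (new)  [load 33/35]
  29 → USB stick 4 (new)  [load 29/35]
4 USB sticks opened.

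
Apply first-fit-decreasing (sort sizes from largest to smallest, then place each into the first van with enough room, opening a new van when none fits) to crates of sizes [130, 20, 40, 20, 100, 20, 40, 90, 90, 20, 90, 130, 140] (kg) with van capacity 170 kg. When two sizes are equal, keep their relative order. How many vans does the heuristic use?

Sorted descending: 140, 130, 130, 100, 90, 90, 90, 40, 40, 20, 20, 20, 20.
  140 → van 1 (new)  [load 140/170]
  130 → van 2 (new)  [load 130/170]
  130 → van 3 (new)  [load 130/170]
  100 → van 4 (new)  [load 100/170]
  90 → van 5 (new)  [load 90/170]
  90 → van 6 (new)  [load 90/170]
  90 → van 7 (new)  [load 90/170]
  40 → van 2  [load 170/170]
  40 → van 3  [load 170/170]
  20 → van 1  [load 160/170]
  20 → van 4  [load 120/170]
  20 → van 4  [load 140/170]
  20 → van 4  [load 160/170]
7 vans opened.

7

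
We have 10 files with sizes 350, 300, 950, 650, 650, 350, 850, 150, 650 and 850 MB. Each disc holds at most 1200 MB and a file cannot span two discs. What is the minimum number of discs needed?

Total = 950 + 850 + 850 + 650 + 650 + 650 + 350 + 350 + 300 + 150 = 5750 MB.
Lower bound: ⌈5750/1200⌉ = 5 discs.
Also, 6 files each exceed 600 MB, and no two of those can share a disc, so at least 6 discs are needed.
A packing using 6 discs:
  disc 1: 950 + 150 = 1100
  disc 2: 850 + 350 = 1200
  disc 3: 850 + 350 = 1200
  disc 4: 650 + 300 = 950
  disc 5: 650 = 650
  disc 6: 650 = 650
This matches the lower bound, so 6 is optimal.

6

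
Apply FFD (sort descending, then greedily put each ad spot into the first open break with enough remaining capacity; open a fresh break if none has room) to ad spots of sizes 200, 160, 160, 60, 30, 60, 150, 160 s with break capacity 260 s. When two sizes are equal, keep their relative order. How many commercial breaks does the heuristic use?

5

Sorted descending: 200, 160, 160, 160, 150, 60, 60, 30.
  200 → break 1 (new)  [load 200/260]
  160 → break 2 (new)  [load 160/260]
  160 → break 3 (new)  [load 160/260]
  160 → break 4 (new)  [load 160/260]
  150 → break 5 (new)  [load 150/260]
  60 → break 1  [load 260/260]
  60 → break 2  [load 220/260]
  30 → break 2  [load 250/260]
5 commercial breaks opened.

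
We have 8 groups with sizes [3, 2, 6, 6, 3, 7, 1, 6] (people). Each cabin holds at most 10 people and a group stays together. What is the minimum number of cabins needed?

Total = 7 + 6 + 6 + 6 + 3 + 3 + 2 + 1 = 34 people.
Lower bound: ⌈34/10⌉ = 4 cabins.
A packing using 4 cabins:
  cabin 1: 7 + 3 = 10
  cabin 2: 6 + 3 + 1 = 10
  cabin 3: 6 + 2 = 8
  cabin 4: 6 = 6
This matches the lower bound, so 4 is optimal.

4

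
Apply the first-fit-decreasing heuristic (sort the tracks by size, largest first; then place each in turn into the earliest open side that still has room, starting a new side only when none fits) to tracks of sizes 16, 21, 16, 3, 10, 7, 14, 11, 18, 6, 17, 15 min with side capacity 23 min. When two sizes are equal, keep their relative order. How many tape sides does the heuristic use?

Sorted descending: 21, 18, 17, 16, 16, 15, 14, 11, 10, 7, 6, 3.
  21 → side 1 (new)  [load 21/23]
  18 → side 2 (new)  [load 18/23]
  17 → side 3 (new)  [load 17/23]
  16 → side 4 (new)  [load 16/23]
  16 → side 5 (new)  [load 16/23]
  15 → side 6 (new)  [load 15/23]
  14 → side 7 (new)  [load 14/23]
  11 → side 8 (new)  [load 11/23]
  10 → side 8  [load 21/23]
  7 → side 4  [load 23/23]
  6 → side 3  [load 23/23]
  3 → side 2  [load 21/23]
8 tape sides opened.

8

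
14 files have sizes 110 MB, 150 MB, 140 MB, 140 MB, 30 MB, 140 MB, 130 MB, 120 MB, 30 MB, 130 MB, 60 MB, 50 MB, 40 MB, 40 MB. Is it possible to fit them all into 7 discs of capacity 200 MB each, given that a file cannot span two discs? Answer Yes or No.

Total = 1310 MB; ⌈1310/200⌉ = 7.
8 files each exceed half the capacity and cannot share a disc, forcing at least 8 discs.
At least 8 discs are required, but only 7 are allowed.

No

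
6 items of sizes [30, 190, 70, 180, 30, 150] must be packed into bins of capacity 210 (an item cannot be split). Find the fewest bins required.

Total = 190 + 180 + 150 + 70 + 30 + 30 = 650.
Lower bound: ⌈650/210⌉ = 4 bins.
A packing using 4 bins:
  bin 1: 190 = 190
  bin 2: 180 + 30 = 210
  bin 3: 150 + 30 = 180
  bin 4: 70 = 70
This matches the lower bound, so 4 is optimal.

4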